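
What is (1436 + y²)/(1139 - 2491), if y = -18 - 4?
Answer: -240/169 ≈ -1.4201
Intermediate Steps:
y = -22
(1436 + y²)/(1139 - 2491) = (1436 + (-22)²)/(1139 - 2491) = (1436 + 484)/(-1352) = 1920*(-1/1352) = -240/169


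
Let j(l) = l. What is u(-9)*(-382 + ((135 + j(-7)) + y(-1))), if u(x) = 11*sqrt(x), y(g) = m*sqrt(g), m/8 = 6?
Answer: -1584 - 8382*I ≈ -1584.0 - 8382.0*I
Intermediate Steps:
m = 48 (m = 8*6 = 48)
y(g) = 48*sqrt(g)
u(-9)*(-382 + ((135 + j(-7)) + y(-1))) = (11*sqrt(-9))*(-382 + ((135 - 7) + 48*sqrt(-1))) = (11*(3*I))*(-382 + (128 + 48*I)) = (33*I)*(-254 + 48*I) = 33*I*(-254 + 48*I)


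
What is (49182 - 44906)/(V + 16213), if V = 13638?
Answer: 4276/29851 ≈ 0.14324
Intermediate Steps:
(49182 - 44906)/(V + 16213) = (49182 - 44906)/(13638 + 16213) = 4276/29851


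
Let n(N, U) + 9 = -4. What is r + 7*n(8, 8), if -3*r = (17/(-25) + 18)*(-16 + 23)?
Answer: -9856/75 ≈ -131.41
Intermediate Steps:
n(N, U) = -13 (n(N, U) = -9 - 4 = -13)
r = -3031/75 (r = -(17/(-25) + 18)*(-16 + 23)/3 = -(17*(-1/25) + 18)*7/3 = -(-17/25 + 18)*7/3 = -433*7/75 = -⅓*3031/25 = -3031/75 ≈ -40.413)
r + 7*n(8, 8) = -3031/75 + 7*(-13) = -3031/75 - 91 = -9856/75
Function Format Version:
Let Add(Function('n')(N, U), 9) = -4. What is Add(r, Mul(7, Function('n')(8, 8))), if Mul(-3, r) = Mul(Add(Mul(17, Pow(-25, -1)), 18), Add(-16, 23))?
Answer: Rational(-9856, 75) ≈ -131.41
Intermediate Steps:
Function('n')(N, U) = -13 (Function('n')(N, U) = Add(-9, -4) = -13)
r = Rational(-3031, 75) (r = Mul(Rational(-1, 3), Mul(Add(Mul(17, Pow(-25, -1)), 18), Add(-16, 23))) = Mul(Rational(-1, 3), Mul(Add(Mul(17, Rational(-1, 25)), 18), 7)) = Mul(Rational(-1, 3), Mul(Add(Rational(-17, 25), 18), 7)) = Mul(Rational(-1, 3), Mul(Rational(433, 25), 7)) = Mul(Rational(-1, 3), Rational(3031, 25)) = Rational(-3031, 75) ≈ -40.413)
Add(r, Mul(7, Function('n')(8, 8))) = Add(Rational(-3031, 75), Mul(7, -13)) = Add(Rational(-3031, 75), -91) = Rational(-9856, 75)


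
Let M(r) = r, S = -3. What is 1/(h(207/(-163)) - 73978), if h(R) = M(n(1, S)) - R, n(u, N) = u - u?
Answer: -163/12058207 ≈ -1.3518e-5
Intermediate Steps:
n(u, N) = 0
h(R) = -R (h(R) = 0 - R = -R)
1/(h(207/(-163)) - 73978) = 1/(-207/(-163) - 73978) = 1/(-207*(-1)/163 - 73978) = 1/(-1*(-207/163) - 73978) = 1/(207/163 - 73978) = 1/(-12058207/163) = -163/12058207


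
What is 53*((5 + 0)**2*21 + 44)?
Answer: 30157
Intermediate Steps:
53*((5 + 0)**2*21 + 44) = 53*(5**2*21 + 44) = 53*(25*21 + 44) = 53*(525 + 44) = 53*569 = 30157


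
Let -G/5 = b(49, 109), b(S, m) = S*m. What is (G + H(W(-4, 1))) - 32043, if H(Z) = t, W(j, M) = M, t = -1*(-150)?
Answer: -58598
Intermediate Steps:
t = 150
H(Z) = 150
G = -26705 (G = -245*109 = -5*5341 = -26705)
(G + H(W(-4, 1))) - 32043 = (-26705 + 150) - 32043 = -26555 - 32043 = -58598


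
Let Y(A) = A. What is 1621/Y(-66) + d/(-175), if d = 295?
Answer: -60629/2310 ≈ -26.246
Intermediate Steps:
1621/Y(-66) + d/(-175) = 1621/(-66) + 295/(-175) = 1621*(-1/66) + 295*(-1/175) = -1621/66 - 59/35 = -60629/2310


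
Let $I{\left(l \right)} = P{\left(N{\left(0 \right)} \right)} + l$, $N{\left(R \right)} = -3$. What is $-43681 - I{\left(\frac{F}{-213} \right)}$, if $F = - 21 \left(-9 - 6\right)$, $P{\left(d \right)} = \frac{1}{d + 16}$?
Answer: $- \frac{40316269}{923} \approx -43680.0$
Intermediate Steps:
$P{\left(d \right)} = \frac{1}{16 + d}$
$F = 315$ ($F = - 21 \left(-9 - 6\right) = \left(-21\right) \left(-15\right) = 315$)
$I{\left(l \right)} = \frac{1}{13} + l$ ($I{\left(l \right)} = \frac{1}{16 - 3} + l = \frac{1}{13} + l$)
$-43681 - I{\left(\frac{F}{-213} \right)} = -43681 - \left(\frac{1}{13} + \frac{315}{-213}\right) = -43681 - \left(\frac{1}{13} + 315 \left(- \frac{1}{213}\right)\right) = -43681 - \left(\frac{1}{13} - \frac{105}{71}\right) = -43681 - - \frac{1294}{923} = -43681 + \frac{1294}{923} = - \frac{40316269}{923}$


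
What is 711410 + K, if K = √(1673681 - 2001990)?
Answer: 711410 + I*√328309 ≈ 7.1141e+5 + 572.98*I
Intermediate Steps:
K = I*√328309 (K = √(-328309) = I*√328309 ≈ 572.98*I)
711410 + K = 711410 + I*√328309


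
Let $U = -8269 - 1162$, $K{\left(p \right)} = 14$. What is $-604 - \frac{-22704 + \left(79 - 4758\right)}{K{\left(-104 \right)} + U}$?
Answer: $- \frac{5715251}{9417} \approx -606.91$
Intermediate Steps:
$U = -9431$
$-604 - \frac{-22704 + \left(79 - 4758\right)}{K{\left(-104 \right)} + U} = -604 - \frac{-22704 + \left(79 - 4758\right)}{14 - 9431} = -604 - \frac{-22704 + \left(79 - 4758\right)}{-9417} = -604 - \left(-22704 - 4679\right) \left(- \frac{1}{9417}\right) = -604 - \left(-27383\right) \left(- \frac{1}{9417}\right) = -604 - \frac{27383}{9417} = - \frac{5715251}{9417}$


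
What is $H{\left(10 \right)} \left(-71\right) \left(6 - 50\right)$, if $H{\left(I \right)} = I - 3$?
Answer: $21868$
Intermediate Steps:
$H{\left(I \right)} = -3 + I$
$H{\left(10 \right)} \left(-71\right) \left(6 - 50\right) = \left(-3 + 10\right) \left(-71\right) \left(6 - 50\right) = 7 \left(-71\right) \left(6 - 50\right) = \left(-497\right) \left(-44\right) = 21868$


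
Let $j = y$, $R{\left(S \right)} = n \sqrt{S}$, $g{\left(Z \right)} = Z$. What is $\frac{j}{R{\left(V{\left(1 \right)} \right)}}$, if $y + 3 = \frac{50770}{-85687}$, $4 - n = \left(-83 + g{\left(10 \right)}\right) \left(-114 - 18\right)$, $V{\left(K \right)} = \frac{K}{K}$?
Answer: $\frac{307831}{825337184} \approx 0.00037298$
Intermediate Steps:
$V{\left(K \right)} = 1$
$n = -9632$ ($n = 4 - \left(-83 + 10\right) \left(-114 - 18\right) = 4 - \left(-73\right) \left(-132\right) = 4 - 9636 = -9632$)
$R{\left(S \right)} = - 9632 \sqrt{S}$
$y = - \frac{307831}{85687}$ ($y = -3 + \frac{50770}{-85687} = -3 + 50770 \left(- \frac{1}{85687}\right) = -3 - \frac{50770}{85687} = - \frac{307831}{85687} \approx -3.5925$)
$j = - \frac{307831}{85687} \approx -3.5925$
$\frac{j}{R{\left(V{\left(1 \right)} \right)}} = - \frac{307831}{85687 \left(- 9632 \sqrt{1}\right)} = - \frac{307831}{85687 \left(\left(-9632\right) 1\right)} = - \frac{307831}{85687 \left(-9632\right)} = \left(- \frac{307831}{85687}\right) \left(- \frac{1}{9632}\right) = \frac{307831}{825337184}$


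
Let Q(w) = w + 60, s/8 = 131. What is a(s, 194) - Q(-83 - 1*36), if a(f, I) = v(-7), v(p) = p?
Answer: 52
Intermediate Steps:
s = 1048 (s = 8*131 = 1048)
Q(w) = 60 + w
a(f, I) = -7
a(s, 194) - Q(-83 - 1*36) = -7 - (60 + (-83 - 1*36)) = -7 - (60 + (-83 - 36)) = -7 - (60 - 119) = -7 - 1*(-59) = -7 + 59 = 52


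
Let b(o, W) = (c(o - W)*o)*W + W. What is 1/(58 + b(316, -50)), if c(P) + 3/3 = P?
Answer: -1/5766992 ≈ -1.7340e-7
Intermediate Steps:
c(P) = -1 + P
b(o, W) = W + W*o*(-1 + o - W) (b(o, W) = ((-1 + (o - W))*o)*W + W = ((-1 + o - W)*o)*W + W = (o*(-1 + o - W))*W + W = W*o*(-1 + o - W) + W = W + W*o*(-1 + o - W))
1/(58 + b(316, -50)) = 1/(58 - 1*(-50)*(-1 + 316*(1 - 50 - 1*316))) = 1/(58 - 1*(-50)*(-1 + 316*(1 - 50 - 316))) = 1/(58 - 1*(-50)*(-1 + 316*(-365))) = 1/(58 - 1*(-50)*(-1 - 115340)) = 1/(58 - 1*(-50)*(-115341)) = 1/(58 - 5767050) = 1/(-5766992) = -1/5766992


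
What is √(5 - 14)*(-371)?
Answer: -1113*I ≈ -1113.0*I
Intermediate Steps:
√(5 - 14)*(-371) = √(-9)*(-371) = (3*I)*(-371) = -1113*I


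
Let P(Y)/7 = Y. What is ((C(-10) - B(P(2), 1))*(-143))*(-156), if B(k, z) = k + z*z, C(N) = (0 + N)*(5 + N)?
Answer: 780780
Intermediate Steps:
C(N) = N*(5 + N)
P(Y) = 7*Y
B(k, z) = k + z**2
((C(-10) - B(P(2), 1))*(-143))*(-156) = ((-10*(5 - 10) - (7*2 + 1**2))*(-143))*(-156) = ((-10*(-5) - (14 + 1))*(-143))*(-156) = ((50 - 1*15)*(-143))*(-156) = ((50 - 15)*(-143))*(-156) = (35*(-143))*(-156) = -5005*(-156) = 780780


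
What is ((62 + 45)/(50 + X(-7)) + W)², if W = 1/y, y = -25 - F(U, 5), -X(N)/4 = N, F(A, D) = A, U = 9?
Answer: 792100/439569 ≈ 1.8020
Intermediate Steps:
X(N) = -4*N
y = -34 (y = -25 - 1*9 = -25 - 9 = -34)
W = -1/34 (W = 1/(-34) = -1/34 ≈ -0.029412)
((62 + 45)/(50 + X(-7)) + W)² = ((62 + 45)/(50 - 4*(-7)) - 1/34)² = (107/(50 + 28) - 1/34)² = (107/78 - 1/34)² = (890/663)² = 792100/439569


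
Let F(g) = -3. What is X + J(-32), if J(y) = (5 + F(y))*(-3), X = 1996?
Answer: 1990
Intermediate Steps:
J(y) = -6 (J(y) = (5 - 3)*(-3) = 2*(-3) = -6)
X + J(-32) = 1996 - 6 = 1990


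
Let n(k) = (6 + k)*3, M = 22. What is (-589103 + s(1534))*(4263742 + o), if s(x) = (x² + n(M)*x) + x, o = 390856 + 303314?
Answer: 9392481683016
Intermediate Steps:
o = 694170
n(k) = 18 + 3*k
s(x) = x² + 85*x (s(x) = (x² + (18 + 3*22)*x) + x = (x² + (18 + 66)*x) + x = (x² + 84*x) + x = x² + 85*x)
(-589103 + s(1534))*(4263742 + o) = (-589103 + 1534*(85 + 1534))*(4263742 + 694170) = (-589103 + 1534*1619)*4957912 = (-589103 + 2483546)*4957912 = 1894443*4957912 = 9392481683016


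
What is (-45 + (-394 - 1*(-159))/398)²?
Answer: 329241025/158404 ≈ 2078.5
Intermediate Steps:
(-45 + (-394 - 1*(-159))/398)² = (-45 + (-394 + 159)*(1/398))² = (-45 - 235*1/398)² = (-45 - 235/398)² = (-18145/398)² = 329241025/158404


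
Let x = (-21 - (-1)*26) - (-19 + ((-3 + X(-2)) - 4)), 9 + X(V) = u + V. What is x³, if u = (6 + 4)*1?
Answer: 32768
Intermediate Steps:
u = 10 (u = 10*1 = 10)
X(V) = 1 + V (X(V) = -9 + (10 + V) = 1 + V)
x = 32 (x = (-21 - (-1)*26) - (-19 + ((-3 + (1 - 2)) - 4)) = (-21 - 1*(-26)) - (-19 + ((-3 - 1) - 4)) = (-21 + 26) - (-19 + (-4 - 4)) = 5 - (-19 - 8) = 5 - 1*(-27) = 5 + 27 = 32)
x³ = 32³ = 32768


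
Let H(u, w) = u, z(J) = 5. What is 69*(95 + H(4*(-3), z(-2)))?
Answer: 5727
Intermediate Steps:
69*(95 + H(4*(-3), z(-2))) = 69*(95 + 4*(-3)) = 69*(95 - 12) = 69*83 = 5727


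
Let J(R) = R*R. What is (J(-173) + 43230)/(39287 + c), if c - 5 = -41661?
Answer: -73159/2369 ≈ -30.882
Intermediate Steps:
c = -41656 (c = 5 - 41661 = -41656)
J(R) = R**2
(J(-173) + 43230)/(39287 + c) = ((-173)**2 + 43230)/(39287 - 41656) = (29929 + 43230)/(-2369) = 73159*(-1/2369) = -73159/2369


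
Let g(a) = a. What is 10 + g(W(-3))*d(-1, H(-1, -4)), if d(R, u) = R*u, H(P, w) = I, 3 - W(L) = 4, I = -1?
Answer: 9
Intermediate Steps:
W(L) = -1 (W(L) = 3 - 1*4 = 3 - 4 = -1)
H(P, w) = -1
10 + g(W(-3))*d(-1, H(-1, -4)) = 10 - (-1)*(-1) = 10 - 1*1 = 10 - 1 = 9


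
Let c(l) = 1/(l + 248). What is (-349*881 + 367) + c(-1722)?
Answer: -452668349/1474 ≈ -3.0710e+5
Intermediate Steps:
c(l) = 1/(248 + l)
(-349*881 + 367) + c(-1722) = (-349*881 + 367) + 1/(248 - 1722) = (-307469 + 367) + 1/(-1474) = -307102 - 1/1474 = -452668349/1474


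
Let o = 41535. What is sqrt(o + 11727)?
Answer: 3*sqrt(5918) ≈ 230.79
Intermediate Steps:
sqrt(o + 11727) = sqrt(41535 + 11727) = sqrt(53262) = 3*sqrt(5918)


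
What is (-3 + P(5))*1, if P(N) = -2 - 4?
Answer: -9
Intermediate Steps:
P(N) = -6
(-3 + P(5))*1 = (-3 - 6)*1 = -9*1 = -9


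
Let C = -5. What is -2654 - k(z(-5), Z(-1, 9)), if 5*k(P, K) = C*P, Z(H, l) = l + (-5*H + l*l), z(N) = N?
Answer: -2659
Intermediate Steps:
Z(H, l) = l + l² - 5*H (Z(H, l) = l + (-5*H + l²) = l + (l² - 5*H) = l + l² - 5*H)
k(P, K) = -P (k(P, K) = (-5*P)/5 = -P)
-2654 - k(z(-5), Z(-1, 9)) = -2654 - (-1)*(-5) = -2654 - 1*5 = -2654 - 5 = -2659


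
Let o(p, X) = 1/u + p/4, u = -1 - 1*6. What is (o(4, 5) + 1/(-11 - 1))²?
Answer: 4225/7056 ≈ 0.59878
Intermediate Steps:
u = -7 (u = -1 - 6 = -7)
o(p, X) = -⅐ + p/4 (o(p, X) = 1/(-7) + p/4 = 1*(-⅐) + p*(¼) = -⅐ + p/4)
(o(4, 5) + 1/(-11 - 1))² = ((-⅐ + (¼)*4) + 1/(-11 - 1))² = ((-⅐ + 1) + 1/(-12))² = (6/7 - 1/12)² = (65/84)² = 4225/7056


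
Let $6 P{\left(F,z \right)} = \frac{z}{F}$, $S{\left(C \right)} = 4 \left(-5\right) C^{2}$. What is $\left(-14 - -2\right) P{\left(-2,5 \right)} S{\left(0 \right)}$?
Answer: $0$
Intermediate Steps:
$S{\left(C \right)} = - 20 C^{2}$
$P{\left(F,z \right)} = \frac{z}{6 F}$ ($P{\left(F,z \right)} = \frac{z \frac{1}{F}}{6} = \frac{z}{6 F}$)
$\left(-14 - -2\right) P{\left(-2,5 \right)} S{\left(0 \right)} = \left(-14 - -2\right) \frac{1}{6} \cdot 5 \frac{1}{-2} \left(- 20 \cdot 0^{2}\right) = \left(-14 + 2\right) \frac{1}{6} \cdot 5 \left(- \frac{1}{2}\right) \left(\left(-20\right) 0\right) = \left(-12\right) \left(- \frac{5}{12}\right) 0 = 5 \cdot 0 = 0$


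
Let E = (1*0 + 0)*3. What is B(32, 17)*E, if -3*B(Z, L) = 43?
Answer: 0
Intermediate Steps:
B(Z, L) = -43/3 (B(Z, L) = -⅓*43 = -43/3)
E = 0 (E = (0 + 0)*3 = 0*3 = 0)
B(32, 17)*E = -43/3*0 = 0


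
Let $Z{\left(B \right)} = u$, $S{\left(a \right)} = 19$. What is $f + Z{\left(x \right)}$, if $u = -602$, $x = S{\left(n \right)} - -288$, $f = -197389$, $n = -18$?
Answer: $-197991$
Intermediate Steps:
$x = 307$ ($x = 19 - -288 = 19 + 288 = 307$)
$Z{\left(B \right)} = -602$
$f + Z{\left(x \right)} = -197389 - 602 = -197991$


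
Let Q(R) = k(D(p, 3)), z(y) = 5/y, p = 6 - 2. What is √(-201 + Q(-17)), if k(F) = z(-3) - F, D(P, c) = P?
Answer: 2*I*√465/3 ≈ 14.376*I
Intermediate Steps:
p = 4
k(F) = -5/3 - F (k(F) = 5/(-3) - F = 5*(-⅓) - F = -5/3 - F)
Q(R) = -17/3 (Q(R) = -5/3 - 1*4 = -5/3 - 4 = -17/3)
√(-201 + Q(-17)) = √(-201 - 17/3) = √(-620/3) = 2*I*√465/3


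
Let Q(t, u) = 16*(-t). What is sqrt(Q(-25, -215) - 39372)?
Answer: 2*I*sqrt(9743) ≈ 197.41*I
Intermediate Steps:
Q(t, u) = -16*t
sqrt(Q(-25, -215) - 39372) = sqrt(-16*(-25) - 39372) = sqrt(400 - 39372) = sqrt(-38972) = 2*I*sqrt(9743)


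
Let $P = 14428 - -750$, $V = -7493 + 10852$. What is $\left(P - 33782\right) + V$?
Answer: $-15245$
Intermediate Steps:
$V = 3359$
$P = 15178$ ($P = 14428 + 750 = 15178$)
$\left(P - 33782\right) + V = \left(15178 - 33782\right) + 3359 = -18604 + 3359 = -15245$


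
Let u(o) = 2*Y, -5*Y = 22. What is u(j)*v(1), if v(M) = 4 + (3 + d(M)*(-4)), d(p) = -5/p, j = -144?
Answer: -1188/5 ≈ -237.60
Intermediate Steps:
Y = -22/5 (Y = -⅕*22 = -22/5 ≈ -4.4000)
u(o) = -44/5 (u(o) = 2*(-22/5) = -44/5)
v(M) = 7 + 20/M (v(M) = 4 + (3 - 5/M*(-4)) = 4 + (3 + 20/M) = 7 + 20/M)
u(j)*v(1) = -44*(7 + 20/1)/5 = -44*(7 + 20*1)/5 = -44*(7 + 20)/5 = -44/5*27 = -1188/5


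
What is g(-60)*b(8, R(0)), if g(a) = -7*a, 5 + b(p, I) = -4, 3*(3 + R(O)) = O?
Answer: -3780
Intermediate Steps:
R(O) = -3 + O/3
b(p, I) = -9 (b(p, I) = -5 - 4 = -9)
g(-60)*b(8, R(0)) = -7*(-60)*(-9) = 420*(-9) = -3780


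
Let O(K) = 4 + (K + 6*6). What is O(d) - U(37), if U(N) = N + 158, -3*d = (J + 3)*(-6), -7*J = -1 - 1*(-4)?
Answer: -1049/7 ≈ -149.86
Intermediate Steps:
J = -3/7 (J = -(-1 - 1*(-4))/7 = -(-1 + 4)/7 = -1/7*3 = -3/7 ≈ -0.42857)
d = 36/7 (d = -(-3/7 + 3)*(-6)/3 = -6*(-6)/7 = -1/3*(-108/7) = 36/7 ≈ 5.1429)
U(N) = 158 + N
O(K) = 40 + K (O(K) = 4 + (K + 36) = 4 + (36 + K) = 40 + K)
O(d) - U(37) = (40 + 36/7) - (158 + 37) = 316/7 - 1*195 = 316/7 - 195 = -1049/7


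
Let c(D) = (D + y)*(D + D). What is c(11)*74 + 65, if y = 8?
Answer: 30997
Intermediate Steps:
c(D) = 2*D*(8 + D) (c(D) = (D + 8)*(D + D) = (8 + D)*(2*D) = 2*D*(8 + D))
c(11)*74 + 65 = (2*11*(8 + 11))*74 + 65 = (2*11*19)*74 + 65 = 418*74 + 65 = 30932 + 65 = 30997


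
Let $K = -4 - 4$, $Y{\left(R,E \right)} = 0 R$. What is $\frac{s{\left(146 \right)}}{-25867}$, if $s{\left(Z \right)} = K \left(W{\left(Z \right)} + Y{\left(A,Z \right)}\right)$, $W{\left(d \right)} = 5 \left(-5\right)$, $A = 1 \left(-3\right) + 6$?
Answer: $- \frac{200}{25867} \approx -0.0077319$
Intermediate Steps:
$A = 3$ ($A = -3 + 6 = 3$)
$W{\left(d \right)} = -25$
$Y{\left(R,E \right)} = 0$
$K = -8$ ($K = -4 - 4 = -8$)
$s{\left(Z \right)} = 200$ ($s{\left(Z \right)} = - 8 \left(-25 + 0\right) = \left(-8\right) \left(-25\right) = 200$)
$\frac{s{\left(146 \right)}}{-25867} = \frac{200}{-25867} = 200 \left(- \frac{1}{25867}\right) = - \frac{200}{25867}$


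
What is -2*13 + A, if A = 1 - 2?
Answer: -27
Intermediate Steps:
A = -1
-2*13 + A = -2*13 - 1 = -26 - 1 = -27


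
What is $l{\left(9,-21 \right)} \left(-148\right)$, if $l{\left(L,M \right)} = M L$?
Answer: $27972$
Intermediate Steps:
$l{\left(L,M \right)} = L M$
$l{\left(9,-21 \right)} \left(-148\right) = 9 \left(-21\right) \left(-148\right) = \left(-189\right) \left(-148\right) = 27972$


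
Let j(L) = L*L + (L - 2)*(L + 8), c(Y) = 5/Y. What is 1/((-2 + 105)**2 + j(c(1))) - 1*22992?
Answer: -245393615/10673 ≈ -22992.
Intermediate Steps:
j(L) = L**2 + (-2 + L)*(8 + L)
1/((-2 + 105)**2 + j(c(1))) - 1*22992 = 1/((-2 + 105)**2 + (-16 + 2*(5/1)**2 + 6*(5/1))) - 1*22992 = 1/(103**2 + (-16 + 2*(5*1)**2 + 6*(5*1))) - 22992 = 1/(10609 + (-16 + 2*5**2 + 6*5)) - 22992 = 1/(10609 + (-16 + 2*25 + 30)) - 22992 = 1/(10609 + (-16 + 50 + 30)) - 22992 = 1/(10609 + 64) - 22992 = 1/10673 - 22992 = -245393615/10673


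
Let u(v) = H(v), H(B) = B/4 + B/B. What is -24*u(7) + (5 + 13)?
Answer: -48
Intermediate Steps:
H(B) = 1 + B/4 (H(B) = B*(1/4) + 1 = B/4 + 1 = 1 + B/4)
u(v) = 1 + v/4
-24*u(7) + (5 + 13) = -24*(1 + (1/4)*7) + (5 + 13) = -24*(1 + 7/4) + 18 = -24*11/4 + 18 = -66 + 18 = -48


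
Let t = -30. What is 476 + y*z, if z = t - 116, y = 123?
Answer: -17482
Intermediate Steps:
z = -146 (z = -30 - 116 = -146)
476 + y*z = 476 + 123*(-146) = 476 - 17958 = -17482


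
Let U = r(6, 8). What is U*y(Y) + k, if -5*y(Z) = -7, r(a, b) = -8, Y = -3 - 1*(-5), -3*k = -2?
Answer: -158/15 ≈ -10.533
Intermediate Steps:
k = 2/3 (k = -1/3*(-2) = 2/3 ≈ 0.66667)
Y = 2 (Y = -3 + 5 = 2)
y(Z) = 7/5 (y(Z) = -1/5*(-7) = 7/5)
U = -8
U*y(Y) + k = -8*7/5 + 2/3 = -56/5 + 2/3 = -158/15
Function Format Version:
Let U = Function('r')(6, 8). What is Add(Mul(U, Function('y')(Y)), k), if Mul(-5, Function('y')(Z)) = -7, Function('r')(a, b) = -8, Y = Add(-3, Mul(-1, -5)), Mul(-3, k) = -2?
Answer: Rational(-158, 15) ≈ -10.533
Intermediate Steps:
k = Rational(2, 3) (k = Mul(Rational(-1, 3), -2) = Rational(2, 3) ≈ 0.66667)
Y = 2 (Y = Add(-3, 5) = 2)
Function('y')(Z) = Rational(7, 5) (Function('y')(Z) = Mul(Rational(-1, 5), -7) = Rational(7, 5))
U = -8
Add(Mul(U, Function('y')(Y)), k) = Add(Mul(-8, Rational(7, 5)), Rational(2, 3)) = Add(Rational(-56, 5), Rational(2, 3)) = Rational(-158, 15)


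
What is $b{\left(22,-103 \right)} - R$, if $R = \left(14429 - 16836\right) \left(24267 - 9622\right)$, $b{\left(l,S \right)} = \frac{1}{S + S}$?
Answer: $\frac{7261606089}{206} \approx 3.525 \cdot 10^{7}$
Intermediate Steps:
$b{\left(l,S \right)} = \frac{1}{2 S}$
$R = -35250515$ ($R = \left(-2407\right) 14645 = -35250515$)
$b{\left(22,-103 \right)} - R = \frac{1}{2 \left(-103\right)} - -35250515 = \frac{1}{2} \left(- \frac{1}{103}\right) + 35250515 = - \frac{1}{206} + 35250515 = \frac{7261606089}{206}$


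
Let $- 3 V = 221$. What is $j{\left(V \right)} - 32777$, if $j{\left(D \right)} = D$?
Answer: $- \frac{98552}{3} \approx -32851.0$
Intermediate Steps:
$V = - \frac{221}{3}$ ($V = \left(- \frac{1}{3}\right) 221 = - \frac{221}{3} \approx -73.667$)
$j{\left(V \right)} - 32777 = - \frac{221}{3} - 32777 = - \frac{98552}{3}$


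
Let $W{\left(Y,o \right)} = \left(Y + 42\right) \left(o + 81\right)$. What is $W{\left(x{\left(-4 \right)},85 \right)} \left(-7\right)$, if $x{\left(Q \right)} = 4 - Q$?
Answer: $-58100$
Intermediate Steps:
$W{\left(Y,o \right)} = \left(42 + Y\right) \left(81 + o\right)$
$W{\left(x{\left(-4 \right)},85 \right)} \left(-7\right) = \left(3402 + 42 \cdot 85 + 81 \left(4 - -4\right) + \left(4 - -4\right) 85\right) \left(-7\right) = \left(3402 + 3570 + 81 \left(4 + 4\right) + \left(4 + 4\right) 85\right) \left(-7\right) = \left(3402 + 3570 + 81 \cdot 8 + 8 \cdot 85\right) \left(-7\right) = \left(3402 + 3570 + 648 + 680\right) \left(-7\right) = 8300 \left(-7\right) = -58100$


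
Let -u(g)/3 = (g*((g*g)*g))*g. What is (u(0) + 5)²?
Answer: 25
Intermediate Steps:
u(g) = -3*g⁵ (u(g) = -3*g*((g*g)*g)*g = -3*g*(g²*g)*g = -3*g*g³*g = -3*g⁴*g = -3*g⁵)
(u(0) + 5)² = (-3*0⁵ + 5)² = (-3*0 + 5)² = (0 + 5)² = 5² = 25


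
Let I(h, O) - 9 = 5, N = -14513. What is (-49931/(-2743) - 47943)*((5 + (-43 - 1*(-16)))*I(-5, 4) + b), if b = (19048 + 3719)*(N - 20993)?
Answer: 106265872108734380/2743 ≈ 3.8741e+13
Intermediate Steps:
I(h, O) = 14 (I(h, O) = 9 + 5 = 14)
b = -808365102 (b = (19048 + 3719)*(-14513 - 20993) = 22767*(-35506) = -808365102)
(-49931/(-2743) - 47943)*((5 + (-43 - 1*(-16)))*I(-5, 4) + b) = (-49931/(-2743) - 47943)*((5 + (-43 - 1*(-16)))*14 - 808365102) = (-49931*(-1/2743) - 47943)*((5 + (-43 + 16))*14 - 808365102) = (49931/2743 - 47943)*((5 - 27)*14 - 808365102) = -131457718*(-22*14 - 808365102)/2743 = -131457718*(-308 - 808365102)/2743 = -131457718/2743*(-808365410) = 106265872108734380/2743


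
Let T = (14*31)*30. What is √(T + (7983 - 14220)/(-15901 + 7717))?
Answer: 7*√4085862/124 ≈ 114.11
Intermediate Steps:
T = 13020 (T = 434*30 = 13020)
√(T + (7983 - 14220)/(-15901 + 7717)) = √(13020 + (7983 - 14220)/(-15901 + 7717)) = √(13020 - 6237/(-8184)) = √(13020 - 6237*(-1/8184)) = √(13020 + 189/248) = √(3229149/248) = 7*√4085862/124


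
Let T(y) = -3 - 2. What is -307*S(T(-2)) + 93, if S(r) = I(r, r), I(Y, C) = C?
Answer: 1628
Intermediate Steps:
T(y) = -5
S(r) = r
-307*S(T(-2)) + 93 = -307*(-5) + 93 = 1535 + 93 = 1628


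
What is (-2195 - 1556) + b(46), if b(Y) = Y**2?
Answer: -1635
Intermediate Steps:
(-2195 - 1556) + b(46) = (-2195 - 1556) + 46**2 = -3751 + 2116 = -1635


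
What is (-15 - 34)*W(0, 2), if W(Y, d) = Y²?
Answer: 0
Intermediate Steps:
(-15 - 34)*W(0, 2) = (-15 - 34)*0² = -49*0 = 0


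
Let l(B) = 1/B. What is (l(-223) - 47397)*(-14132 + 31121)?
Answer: -179565779148/223 ≈ -8.0523e+8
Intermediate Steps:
(l(-223) - 47397)*(-14132 + 31121) = (1/(-223) - 47397)*(-14132 + 31121) = (-1/223 - 47397)*16989 = -10569532/223*16989 = -179565779148/223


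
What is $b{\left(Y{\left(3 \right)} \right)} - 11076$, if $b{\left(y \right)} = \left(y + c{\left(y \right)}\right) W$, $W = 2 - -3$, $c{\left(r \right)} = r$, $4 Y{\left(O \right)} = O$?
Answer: $- \frac{22137}{2} \approx -11069.0$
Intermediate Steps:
$Y{\left(O \right)} = \frac{O}{4}$
$W = 5$ ($W = 2 + 3 = 5$)
$b{\left(y \right)} = 10 y$ ($b{\left(y \right)} = \left(y + y\right) 5 = 2 y 5 = 10 y$)
$b{\left(Y{\left(3 \right)} \right)} - 11076 = 10 \cdot \frac{1}{4} \cdot 3 - 11076 = 10 \cdot \frac{3}{4} - 11076 = \frac{15}{2} - 11076 = - \frac{22137}{2}$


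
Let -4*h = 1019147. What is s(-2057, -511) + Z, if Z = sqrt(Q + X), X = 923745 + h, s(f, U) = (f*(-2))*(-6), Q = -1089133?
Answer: -24684 + I*sqrt(1680699)/2 ≈ -24684.0 + 648.21*I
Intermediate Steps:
h = -1019147/4 (h = -1/4*1019147 = -1019147/4 ≈ -2.5479e+5)
s(f, U) = 12*f (s(f, U) = -2*f*(-6) = 12*f)
X = 2675833/4 (X = 923745 - 1019147/4 = 2675833/4 ≈ 6.6896e+5)
Z = I*sqrt(1680699)/2 (Z = sqrt(-1089133 + 2675833/4) = sqrt(-1680699/4) = I*sqrt(1680699)/2 ≈ 648.21*I)
s(-2057, -511) + Z = 12*(-2057) + I*sqrt(1680699)/2 = -24684 + I*sqrt(1680699)/2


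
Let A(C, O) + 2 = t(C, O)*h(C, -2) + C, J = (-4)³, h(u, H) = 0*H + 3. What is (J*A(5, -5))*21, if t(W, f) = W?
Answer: -24192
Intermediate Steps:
h(u, H) = 3 (h(u, H) = 0 + 3 = 3)
J = -64
A(C, O) = -2 + 4*C (A(C, O) = -2 + (C*3 + C) = -2 + (3*C + C) = -2 + 4*C)
(J*A(5, -5))*21 = -64*(-2 + 4*5)*21 = -64*(-2 + 20)*21 = -64*18*21 = -1152*21 = -24192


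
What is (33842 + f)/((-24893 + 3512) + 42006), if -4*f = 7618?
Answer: 511/330 ≈ 1.5485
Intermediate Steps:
f = -3809/2 (f = -¼*7618 = -3809/2 ≈ -1904.5)
(33842 + f)/((-24893 + 3512) + 42006) = (33842 - 3809/2)/((-24893 + 3512) + 42006) = 63875/(2*(-21381 + 42006)) = (63875/2)/20625 = (63875/2)*(1/20625) = 511/330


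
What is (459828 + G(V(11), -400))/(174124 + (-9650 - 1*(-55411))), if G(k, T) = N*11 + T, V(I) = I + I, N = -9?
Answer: 459329/219885 ≈ 2.0890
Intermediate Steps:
V(I) = 2*I
G(k, T) = -99 + T (G(k, T) = -9*11 + T = -99 + T)
(459828 + G(V(11), -400))/(174124 + (-9650 - 1*(-55411))) = (459828 + (-99 - 400))/(174124 + (-9650 - 1*(-55411))) = (459828 - 499)/(174124 + (-9650 + 55411)) = 459329/(174124 + 45761) = 459329/219885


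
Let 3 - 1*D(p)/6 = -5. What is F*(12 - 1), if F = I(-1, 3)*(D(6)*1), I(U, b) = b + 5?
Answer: 4224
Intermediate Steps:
I(U, b) = 5 + b
D(p) = 48 (D(p) = 18 - 6*(-5) = 18 + 30 = 48)
F = 384 (F = (5 + 3)*(48*1) = 8*48 = 384)
F*(12 - 1) = 384*(12 - 1) = 384*11 = 4224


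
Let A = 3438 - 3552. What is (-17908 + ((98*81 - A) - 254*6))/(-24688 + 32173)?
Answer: -2276/1497 ≈ -1.5204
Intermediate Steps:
A = -114
(-17908 + ((98*81 - A) - 254*6))/(-24688 + 32173) = (-17908 + ((98*81 - 1*(-114)) - 254*6))/(-24688 + 32173) = (-17908 + ((7938 + 114) - 1524))/7485 = (-17908 + (8052 - 1524))*(1/7485) = (-17908 + 6528)*(1/7485) = -11380*1/7485 = -2276/1497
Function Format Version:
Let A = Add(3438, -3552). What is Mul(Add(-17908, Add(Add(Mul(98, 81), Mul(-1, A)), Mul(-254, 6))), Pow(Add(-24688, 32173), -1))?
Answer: Rational(-2276, 1497) ≈ -1.5204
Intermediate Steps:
A = -114
Mul(Add(-17908, Add(Add(Mul(98, 81), Mul(-1, A)), Mul(-254, 6))), Pow(Add(-24688, 32173), -1)) = Mul(Add(-17908, Add(Add(Mul(98, 81), Mul(-1, -114)), Mul(-254, 6))), Pow(Add(-24688, 32173), -1)) = Mul(Add(-17908, Add(Add(7938, 114), -1524)), Pow(7485, -1)) = Mul(Add(-17908, Add(8052, -1524)), Rational(1, 7485)) = Mul(Add(-17908, 6528), Rational(1, 7485)) = Mul(-11380, Rational(1, 7485)) = Rational(-2276, 1497)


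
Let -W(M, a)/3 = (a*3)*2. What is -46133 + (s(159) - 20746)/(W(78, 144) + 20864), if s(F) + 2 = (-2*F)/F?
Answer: -421481463/9136 ≈ -46134.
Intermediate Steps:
W(M, a) = -18*a (W(M, a) = -3*a*3*2 = -3*3*a*2 = -18*a)
s(F) = -4 (s(F) = -2 + (-2*F)/F = -2 - 2 = -4)
-46133 + (s(159) - 20746)/(W(78, 144) + 20864) = -46133 + (-4 - 20746)/(-18*144 + 20864) = -46133 - 20750/(-2592 + 20864) = -46133 - 20750/18272 = -46133 - 20750*1/18272 = -46133 - 10375/9136 = -421481463/9136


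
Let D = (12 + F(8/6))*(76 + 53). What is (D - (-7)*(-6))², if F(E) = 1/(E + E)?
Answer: 154629225/64 ≈ 2.4161e+6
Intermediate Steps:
F(E) = 1/(2*E)
D = 12771/8 (D = (12 + 1/(2*((8/6))))*(76 + 53) = (12 + 1/(2*((8*(⅙)))))*129 = (12 + 1/(2*(4/3)))*129 = (12 + (½)*(¾))*129 = (12 + 3/8)*129 = (99/8)*129 = 12771/8 ≈ 1596.4)
(D - (-7)*(-6))² = (12771/8 - (-7)*(-6))² = (12771/8 - 1*42)² = (12771/8 - 42)² = (12435/8)² = 154629225/64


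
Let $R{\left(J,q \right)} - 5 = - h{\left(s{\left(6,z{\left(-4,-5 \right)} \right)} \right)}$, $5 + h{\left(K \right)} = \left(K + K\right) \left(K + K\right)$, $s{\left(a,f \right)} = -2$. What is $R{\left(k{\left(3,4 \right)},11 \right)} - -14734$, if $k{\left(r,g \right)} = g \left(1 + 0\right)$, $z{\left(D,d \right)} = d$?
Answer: $14728$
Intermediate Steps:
$k{\left(r,g \right)} = g$ ($k{\left(r,g \right)} = g 1 = g$)
$h{\left(K \right)} = -5 + 4 K^{2}$ ($h{\left(K \right)} = -5 + \left(K + K\right) \left(K + K\right) = -5 + 2 K 2 K = -5 + 4 K^{2}$)
$R{\left(J,q \right)} = -6$ ($R{\left(J,q \right)} = 5 - \left(-5 + 4 \left(-2\right)^{2}\right) = 5 - \left(-5 + 4 \cdot 4\right) = 5 - \left(-5 + 16\right) = 5 - 11 = -6$)
$R{\left(k{\left(3,4 \right)},11 \right)} - -14734 = -6 - -14734 = -6 + 14734 = 14728$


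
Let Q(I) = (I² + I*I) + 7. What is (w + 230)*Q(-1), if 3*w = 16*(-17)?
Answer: 1254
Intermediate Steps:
w = -272/3 (w = (16*(-17))/3 = (⅓)*(-272) = -272/3 ≈ -90.667)
Q(I) = 7 + 2*I² (Q(I) = (I² + I²) + 7 = 2*I² + 7 = 7 + 2*I²)
(w + 230)*Q(-1) = (-272/3 + 230)*(7 + 2*(-1)²) = 418*(7 + 2*1)/3 = 418*(7 + 2)/3 = (418/3)*9 = 1254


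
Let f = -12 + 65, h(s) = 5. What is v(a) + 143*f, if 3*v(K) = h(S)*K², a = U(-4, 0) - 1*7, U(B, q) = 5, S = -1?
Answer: 22757/3 ≈ 7585.7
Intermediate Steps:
a = -2 (a = 5 - 1*7 = 5 - 7 = -2)
v(K) = 5*K²/3 (v(K) = (5*K²)/3 = 5*K²/3)
f = 53
v(a) + 143*f = (5/3)*(-2)² + 143*53 = (5/3)*4 + 7579 = 20/3 + 7579 = 22757/3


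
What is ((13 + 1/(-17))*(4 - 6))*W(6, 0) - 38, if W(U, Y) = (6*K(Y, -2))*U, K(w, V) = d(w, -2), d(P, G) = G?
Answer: 31034/17 ≈ 1825.5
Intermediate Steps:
K(w, V) = -2
W(U, Y) = -12*U (W(U, Y) = (6*(-2))*U = -12*U)
((13 + 1/(-17))*(4 - 6))*W(6, 0) - 38 = ((13 + 1/(-17))*(4 - 6))*(-12*6) - 38 = ((13 - 1/17)*(-2))*(-72) - 38 = ((220/17)*(-2))*(-72) - 38 = -440/17*(-72) - 38 = 31680/17 - 38 = 31034/17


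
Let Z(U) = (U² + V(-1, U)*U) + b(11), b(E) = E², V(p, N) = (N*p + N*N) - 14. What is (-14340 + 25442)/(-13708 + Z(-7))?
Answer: -61/76 ≈ -0.80263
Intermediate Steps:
V(p, N) = -14 + N² + N*p (V(p, N) = (N*p + N²) - 14 = (N² + N*p) - 14 = -14 + N² + N*p)
Z(U) = 121 + U² + U*(-14 + U² - U) (Z(U) = (U² + (-14 + U² + U*(-1))*U) + 11² = (U² + (-14 + U² - U)*U) + 121 = (U² + U*(-14 + U² - U)) + 121 = 121 + U² + U*(-14 + U² - U))
(-14340 + 25442)/(-13708 + Z(-7)) = (-14340 + 25442)/(-13708 + (121 + (-7)³ - 14*(-7))) = 11102/(-13708 + (121 - 343 + 98)) = 11102/(-13708 - 124) = 11102/(-13832) = 11102*(-1/13832) = -61/76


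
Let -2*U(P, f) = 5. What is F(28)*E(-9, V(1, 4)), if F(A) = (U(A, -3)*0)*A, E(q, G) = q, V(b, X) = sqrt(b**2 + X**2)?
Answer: 0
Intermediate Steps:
U(P, f) = -5/2 (U(P, f) = -1/2*5 = -5/2)
V(b, X) = sqrt(X**2 + b**2)
F(A) = 0 (F(A) = (-5/2*0)*A = 0*A = 0)
F(28)*E(-9, V(1, 4)) = 0*(-9) = 0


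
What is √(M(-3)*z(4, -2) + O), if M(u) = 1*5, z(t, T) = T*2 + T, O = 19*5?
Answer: √65 ≈ 8.0623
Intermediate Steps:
O = 95
z(t, T) = 3*T (z(t, T) = 2*T + T = 3*T)
M(u) = 5
√(M(-3)*z(4, -2) + O) = √(5*(3*(-2)) + 95) = √(5*(-6) + 95) = √(-30 + 95) = √65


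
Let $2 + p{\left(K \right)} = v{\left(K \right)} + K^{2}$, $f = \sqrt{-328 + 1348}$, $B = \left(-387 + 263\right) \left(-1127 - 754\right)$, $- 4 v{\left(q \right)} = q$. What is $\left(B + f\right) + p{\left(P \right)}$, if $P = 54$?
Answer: $\frac{472289}{2} + 2 \sqrt{255} \approx 2.3618 \cdot 10^{5}$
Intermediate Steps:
$v{\left(q \right)} = - \frac{q}{4}$
$B = 233244$ ($B = \left(-124\right) \left(-1881\right) = 233244$)
$f = 2 \sqrt{255}$ ($f = \sqrt{1020} = 2 \sqrt{255} \approx 31.937$)
$p{\left(K \right)} = -2 + K^{2} - \frac{K}{4}$ ($p{\left(K \right)} = -2 + \left(- \frac{K}{4} + K^{2}\right) = -2 + \left(K^{2} - \frac{K}{4}\right) = -2 + K^{2} - \frac{K}{4}$)
$\left(B + f\right) + p{\left(P \right)} = \left(233244 + 2 \sqrt{255}\right) - \left(\frac{31}{2} - 2916\right) = \left(233244 + 2 \sqrt{255}\right) - - \frac{5801}{2} = \left(233244 + 2 \sqrt{255}\right) + \frac{5801}{2} = \frac{472289}{2} + 2 \sqrt{255}$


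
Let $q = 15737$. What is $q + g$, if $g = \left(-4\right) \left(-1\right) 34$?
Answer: $15873$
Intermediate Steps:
$g = 136$ ($g = 4 \cdot 34 = 136$)
$q + g = 15737 + 136 = 15873$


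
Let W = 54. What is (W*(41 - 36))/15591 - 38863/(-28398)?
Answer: 204526831/147584406 ≈ 1.3858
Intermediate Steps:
(W*(41 - 36))/15591 - 38863/(-28398) = (54*(41 - 36))/15591 - 38863/(-28398) = (54*5)*(1/15591) - 38863*(-1/28398) = 270*(1/15591) + 38863/28398 = 90/5197 + 38863/28398 = 204526831/147584406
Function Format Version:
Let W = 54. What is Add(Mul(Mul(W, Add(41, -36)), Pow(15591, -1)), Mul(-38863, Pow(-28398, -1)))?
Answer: Rational(204526831, 147584406) ≈ 1.3858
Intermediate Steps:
Add(Mul(Mul(W, Add(41, -36)), Pow(15591, -1)), Mul(-38863, Pow(-28398, -1))) = Add(Mul(Mul(54, Add(41, -36)), Pow(15591, -1)), Mul(-38863, Pow(-28398, -1))) = Add(Mul(Mul(54, 5), Rational(1, 15591)), Mul(-38863, Rational(-1, 28398))) = Add(Mul(270, Rational(1, 15591)), Rational(38863, 28398)) = Add(Rational(90, 5197), Rational(38863, 28398)) = Rational(204526831, 147584406)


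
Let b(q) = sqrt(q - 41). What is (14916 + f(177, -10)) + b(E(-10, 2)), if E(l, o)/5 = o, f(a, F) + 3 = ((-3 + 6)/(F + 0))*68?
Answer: 74463/5 + I*sqrt(31) ≈ 14893.0 + 5.5678*I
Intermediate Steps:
f(a, F) = -3 + 204/F (f(a, F) = -3 + ((-3 + 6)/(F + 0))*68 = -3 + (3/F)*68 = -3 + 204/F)
E(l, o) = 5*o
b(q) = sqrt(-41 + q)
(14916 + f(177, -10)) + b(E(-10, 2)) = (14916 + (-3 + 204/(-10))) + sqrt(-41 + 5*2) = (14916 + (-3 + 204*(-1/10))) + sqrt(-41 + 10) = (14916 + (-3 - 102/5)) + sqrt(-31) = (14916 - 117/5) + I*sqrt(31) = 74463/5 + I*sqrt(31)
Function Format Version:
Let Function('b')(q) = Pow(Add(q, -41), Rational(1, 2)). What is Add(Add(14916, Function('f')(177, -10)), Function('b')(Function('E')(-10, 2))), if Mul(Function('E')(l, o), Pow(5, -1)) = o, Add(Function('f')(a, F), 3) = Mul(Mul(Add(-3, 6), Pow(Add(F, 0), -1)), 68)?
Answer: Add(Rational(74463, 5), Mul(I, Pow(31, Rational(1, 2)))) ≈ Add(14893., Mul(5.5678, I))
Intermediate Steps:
Function('f')(a, F) = Add(-3, Mul(204, Pow(F, -1))) (Function('f')(a, F) = Add(-3, Mul(Mul(Add(-3, 6), Pow(Add(F, 0), -1)), 68)) = Add(-3, Mul(Mul(3, Pow(F, -1)), 68)) = Add(-3, Mul(204, Pow(F, -1))))
Function('E')(l, o) = Mul(5, o)
Function('b')(q) = Pow(Add(-41, q), Rational(1, 2))
Add(Add(14916, Function('f')(177, -10)), Function('b')(Function('E')(-10, 2))) = Add(Add(14916, Add(-3, Mul(204, Pow(-10, -1)))), Pow(Add(-41, Mul(5, 2)), Rational(1, 2))) = Add(Add(14916, Add(-3, Mul(204, Rational(-1, 10)))), Pow(Add(-41, 10), Rational(1, 2))) = Add(Add(14916, Add(-3, Rational(-102, 5))), Pow(-31, Rational(1, 2))) = Add(Add(14916, Rational(-117, 5)), Mul(I, Pow(31, Rational(1, 2)))) = Add(Rational(74463, 5), Mul(I, Pow(31, Rational(1, 2))))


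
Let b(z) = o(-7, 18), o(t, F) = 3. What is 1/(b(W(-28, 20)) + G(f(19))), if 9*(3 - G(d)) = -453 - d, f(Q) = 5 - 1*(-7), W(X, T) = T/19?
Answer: 3/173 ≈ 0.017341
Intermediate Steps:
W(X, T) = T/19 (W(X, T) = T*(1/19) = T/19)
f(Q) = 12 (f(Q) = 5 + 7 = 12)
b(z) = 3
G(d) = 160/3 + d/9 (G(d) = 3 - (-453 - d)/9 = 3 + (151/3 + d/9) = 160/3 + d/9)
1/(b(W(-28, 20)) + G(f(19))) = 1/(3 + (160/3 + (⅑)*12)) = 1/(3 + (160/3 + 4/3)) = 1/(3 + 164/3) = 1/(173/3) = 3/173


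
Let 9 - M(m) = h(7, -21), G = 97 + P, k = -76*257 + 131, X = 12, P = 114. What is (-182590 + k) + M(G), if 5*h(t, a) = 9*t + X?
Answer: -201997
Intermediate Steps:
k = -19401 (k = -19532 + 131 = -19401)
G = 211 (G = 97 + 114 = 211)
h(t, a) = 12/5 + 9*t/5 (h(t, a) = (9*t + 12)/5 = (12 + 9*t)/5 = 12/5 + 9*t/5)
M(m) = -6 (M(m) = 9 - (12/5 + (9/5)*7) = 9 - (12/5 + 63/5) = 9 - 1*15 = 9 - 15 = -6)
(-182590 + k) + M(G) = (-182590 - 19401) - 6 = -201991 - 6 = -201997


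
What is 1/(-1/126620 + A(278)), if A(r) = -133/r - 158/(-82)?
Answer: 721607380/1045179091 ≈ 0.69042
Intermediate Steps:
A(r) = 79/41 - 133/r (A(r) = -133/r - 158*(-1/82) = -133/r + 79/41 = 79/41 - 133/r)
1/(-1/126620 + A(278)) = 1/(-1/126620 + (79/41 - 133/278)) = 1/(-1/126620 + 16509/11398) = 1/(1045179091/721607380) = 721607380/1045179091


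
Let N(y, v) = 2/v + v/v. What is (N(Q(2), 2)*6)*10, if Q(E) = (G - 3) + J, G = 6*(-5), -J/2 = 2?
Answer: 120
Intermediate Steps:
J = -4 (J = -2*2 = -4)
G = -30
Q(E) = -37 (Q(E) = (-30 - 3) - 4 = -33 - 4 = -37)
N(y, v) = 1 + 2/v (N(y, v) = 2/v + 1 = 1 + 2/v)
(N(Q(2), 2)*6)*10 = (((2 + 2)/2)*6)*10 = (((½)*4)*6)*10 = (2*6)*10 = 12*10 = 120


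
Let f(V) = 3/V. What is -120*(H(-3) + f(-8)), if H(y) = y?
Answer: 405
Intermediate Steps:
-120*(H(-3) + f(-8)) = -120*(-3 + 3/(-8)) = -120*(-3 + 3*(-1/8)) = -120*(-3 - 3/8) = -120*(-27/8) = 405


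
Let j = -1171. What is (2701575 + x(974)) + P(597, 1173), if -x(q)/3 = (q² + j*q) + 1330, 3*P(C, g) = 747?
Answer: 3273468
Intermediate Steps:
P(C, g) = 249 (P(C, g) = (⅓)*747 = 249)
x(q) = -3990 - 3*q² + 3513*q (x(q) = -3*((q² - 1171*q) + 1330) = -3*(1330 + q² - 1171*q) = -3990 - 3*q² + 3513*q)
(2701575 + x(974)) + P(597, 1173) = (2701575 + (-3990 - 3*974² + 3513*974)) + 249 = (2701575 + (-3990 - 3*948676 + 3421662)) + 249 = (2701575 + (-3990 - 2846028 + 3421662)) + 249 = (2701575 + 571644) + 249 = 3273219 + 249 = 3273468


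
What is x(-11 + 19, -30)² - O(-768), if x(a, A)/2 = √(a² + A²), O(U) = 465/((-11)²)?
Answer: 466111/121 ≈ 3852.2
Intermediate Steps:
O(U) = 465/121
x(a, A) = 2*√(A² + a²) (x(a, A) = 2*√(a² + A²) = 2*√(A² + a²))
x(-11 + 19, -30)² - O(-768) = (2*√((-30)² + (-11 + 19)²))² - 1*465/121 = (2*√(900 + 8²))² - 465/121 = (2*√(900 + 64))² - 465/121 = (2*√964)² - 465/121 = (2*(2*√241))² - 465/121 = (4*√241)² - 465/121 = 3856 - 465/121 = 466111/121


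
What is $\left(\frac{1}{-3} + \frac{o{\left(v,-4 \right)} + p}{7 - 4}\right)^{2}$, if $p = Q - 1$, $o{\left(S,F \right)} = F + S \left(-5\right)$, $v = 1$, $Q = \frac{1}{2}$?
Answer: $\frac{49}{4} \approx 12.25$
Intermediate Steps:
$Q = \frac{1}{2} \approx 0.5$
$o{\left(S,F \right)} = F - 5 S$
$p = - \frac{1}{2}$ ($p = \frac{1}{2} - 1 = - \frac{1}{2} \approx -0.5$)
$\left(\frac{1}{-3} + \frac{o{\left(v,-4 \right)} + p}{7 - 4}\right)^{2} = \left(\frac{1}{-3} + \frac{\left(-4 - 5\right) - \frac{1}{2}}{7 - 4}\right)^{2} = \left(- \frac{1}{3} + \frac{\left(-4 - 5\right) - \frac{1}{2}}{3}\right)^{2} = \left(- \frac{1}{3} + \left(-9 - \frac{1}{2}\right) \frac{1}{3}\right)^{2} = \left(- \frac{1}{3} - \frac{19}{6}\right)^{2} = \left(- \frac{7}{2}\right)^{2} = \frac{49}{4}$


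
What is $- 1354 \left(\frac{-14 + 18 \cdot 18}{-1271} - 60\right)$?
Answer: $\frac{3344380}{41} \approx 81570.0$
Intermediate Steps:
$- 1354 \left(\frac{-14 + 18 \cdot 18}{-1271} - 60\right) = - 1354 \left(\left(-14 + 324\right) \left(- \frac{1}{1271}\right) - 60\right) = - 1354 \left(310 \left(- \frac{1}{1271}\right) - 60\right) = - 1354 \left(- \frac{10}{41} - 60\right) = \left(-1354\right) \left(- \frac{2470}{41}\right) = \frac{3344380}{41}$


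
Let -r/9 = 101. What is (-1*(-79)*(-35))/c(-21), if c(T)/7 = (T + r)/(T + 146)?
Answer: 9875/186 ≈ 53.091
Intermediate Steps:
r = -909 (r = -9*101 = -909)
c(T) = 7*(-909 + T)/(146 + T) (c(T) = 7*((T - 909)/(T + 146)) = 7*((-909 + T)/(146 + T)) = 7*(-909 + T)/(146 + T))
(-1*(-79)*(-35))/c(-21) = (-1*(-79)*(-35))/((7*(-909 - 21)/(146 - 21))) = (79*(-35))/((7*(-930)/125)) = -2765/(7*(1/125)*(-930)) = -2765/(-1302/25) = -2765*(-25/1302) = 9875/186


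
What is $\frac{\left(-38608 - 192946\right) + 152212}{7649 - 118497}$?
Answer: $\frac{39671}{55424} \approx 0.71577$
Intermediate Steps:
$\frac{\left(-38608 - 192946\right) + 152212}{7649 - 118497} = \frac{\left(-38608 - 192946\right) + 152212}{-110848} = \left(-231554 + 152212\right) \left(- \frac{1}{110848}\right) = \left(-79342\right) \left(- \frac{1}{110848}\right) = \frac{39671}{55424}$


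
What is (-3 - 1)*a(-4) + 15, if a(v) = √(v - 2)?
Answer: 15 - 4*I*√6 ≈ 15.0 - 9.798*I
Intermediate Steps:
a(v) = √(-2 + v)
(-3 - 1)*a(-4) + 15 = (-3 - 1)*√(-2 - 4) + 15 = -4*I*√6 + 15 = 15 - 4*I*√6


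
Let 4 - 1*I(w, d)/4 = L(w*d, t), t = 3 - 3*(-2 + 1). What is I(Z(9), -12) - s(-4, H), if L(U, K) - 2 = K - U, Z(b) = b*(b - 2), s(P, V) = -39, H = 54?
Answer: -3001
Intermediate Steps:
Z(b) = b*(-2 + b)
t = 6 (t = 3 - 3*(-1) = 3 + 3 = 6)
L(U, K) = 2 + K - U (L(U, K) = 2 + (K - U) = 2 + K - U)
I(w, d) = -16 + 4*d*w (I(w, d) = 16 - 4*(2 + 6 - w*d) = 16 - 4*(2 + 6 - d*w) = 16 - 4*(8 - d*w) = 16 + (-32 + 4*d*w) = -16 + 4*d*w)
I(Z(9), -12) - s(-4, H) = (-16 + 4*(-12)*(9*(-2 + 9))) - 1*(-39) = (-16 + 4*(-12)*(9*7)) + 39 = (-16 + 4*(-12)*63) + 39 = (-16 - 3024) + 39 = -3040 + 39 = -3001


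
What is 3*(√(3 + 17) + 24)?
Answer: 72 + 6*√5 ≈ 85.416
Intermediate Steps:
3*(√(3 + 17) + 24) = 3*(√20 + 24) = 3*(2*√5 + 24) = 3*(24 + 2*√5) = 72 + 6*√5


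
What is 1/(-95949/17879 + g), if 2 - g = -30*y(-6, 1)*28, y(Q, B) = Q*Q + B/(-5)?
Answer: 17879/537597097 ≈ 3.3257e-5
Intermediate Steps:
y(Q, B) = Q**2 - B/5 (y(Q, B) = Q**2 + B*(-1/5) = Q**2 - B/5)
g = 30074 (g = 2 - (-30*((-6)**2 - 1/5*1))*28 = 2 - (-30*(36 - 1/5))*28 = 2 - (-30*179/5)*28 = 2 - (-1074)*28 = 2 - 1*(-30072) = 2 + 30072 = 30074)
1/(-95949/17879 + g) = 1/(-95949/17879 + 30074) = 1/(537597097/17879) = 17879/537597097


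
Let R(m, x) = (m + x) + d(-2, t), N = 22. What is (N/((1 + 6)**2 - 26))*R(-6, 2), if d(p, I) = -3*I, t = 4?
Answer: -352/23 ≈ -15.304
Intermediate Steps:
R(m, x) = -12 + m + x (R(m, x) = (m + x) - 3*4 = (m + x) - 12 = -12 + m + x)
(N/((1 + 6)**2 - 26))*R(-6, 2) = (22/((1 + 6)**2 - 26))*(-12 - 6 + 2) = (22/(7**2 - 26))*(-16) = (22/(49 - 26))*(-16) = (22/23)*(-16) = -352/23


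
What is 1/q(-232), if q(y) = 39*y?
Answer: -1/9048 ≈ -0.00011052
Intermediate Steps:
1/q(-232) = 1/(39*(-232)) = 1/(-9048) = -1/9048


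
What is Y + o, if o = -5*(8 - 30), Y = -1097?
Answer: -987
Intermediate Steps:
o = 110 (o = -5*(-22) = 110)
Y + o = -1097 + 110 = -987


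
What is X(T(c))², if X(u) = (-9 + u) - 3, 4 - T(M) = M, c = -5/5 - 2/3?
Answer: 361/9 ≈ 40.111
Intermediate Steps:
c = -5/3 (c = -5*⅕ - 2*⅓ = -1 - ⅔ = -5/3 ≈ -1.6667)
T(M) = 4 - M
X(u) = -12 + u
X(T(c))² = (-12 + (4 - 1*(-5/3)))² = (-12 + (4 + 5/3))² = (-12 + 17/3)² = (-19/3)² = 361/9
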